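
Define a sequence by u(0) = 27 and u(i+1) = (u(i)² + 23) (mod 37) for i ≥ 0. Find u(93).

14

u(0) = 27, u(1) = 12, u(2) = 19, u(3) = 14, u(4) = 34, u(5) = 32, u(6) = 11, u(7) = 33, u(8) = 2, u(9) = 27.
The sequence repeats with period 9.
So u(93) = u(0 + ((93-0) mod 9)) = u(3) = 14.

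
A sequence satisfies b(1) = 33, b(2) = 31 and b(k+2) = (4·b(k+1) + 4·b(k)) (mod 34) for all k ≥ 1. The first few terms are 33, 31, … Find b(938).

20

Computing terms: b(1) = 33, b(2) = 31, b(3) = 18, b(4) = 26, b(5) = 6, b(6) = 26, b(7) = 26, b(8) = 4, b(9) = 18, b(10) = 20, b(11) = 16, b(12) = 8, b(13) = 28, b(14) = 8, b(15) = 8, b(16) = 30, b(17) = 16, b(18) = 14, b(19) = 18, b(20) = 26.
Since (b(19), b(20)) = (b(3), b(4)) = (18, 26) (two consecutive terms determine the rest), the sequence is eventually periodic: after a pre-period of length 2 it cycles with period 16.
For k ≥ 3, b(k) depends only on (k - 3) mod 16. (938 - 3) mod 16 = 7, so b(938) = b(10) = 20.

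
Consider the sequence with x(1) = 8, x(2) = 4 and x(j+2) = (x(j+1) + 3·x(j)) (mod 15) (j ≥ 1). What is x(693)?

4

We have x(1) = 8,  x(2) = 4,  x(3) = 13,  x(4) = 10,  x(5) = 4,  x(6) = 4,  x(7) = 1,  x(8) = 13,  x(9) = 1,  x(10) = 10,  x(11) = 13,  x(12) = 13,  x(13) = 7,  x(14) = 1,  x(15) = 7,  x(16) = 10,  x(17) = 1,  x(18) = 1,  x(19) = 4,  x(20) = 7,  x(21) = 4,  x(22) = 10,  x(23) = 7,  x(24) = 7,  x(25) = 13,  x(26) = 4,  x(27) = 13.
Since (x(26), x(27)) = (x(2), x(3)) = (4, 13) (two consecutive terms determine the rest), the sequence is eventually periodic: after a pre-period of length 1 it cycles with period 24.
For j ≥ 2, x(j) depends only on (j - 2) mod 24. (693 - 2) mod 24 = 19, so x(693) = x(21) = 4.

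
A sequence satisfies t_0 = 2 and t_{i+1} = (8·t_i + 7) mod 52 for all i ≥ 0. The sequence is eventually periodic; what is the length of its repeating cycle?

t_0 = 2, t_1 = 23, t_2 = 35, t_3 = 27, t_4 = 15, t_5 = 23.
Since t_5 = t_1 = 23, the sequence is eventually periodic: after a pre-period of length 1 it cycles with period 4.

4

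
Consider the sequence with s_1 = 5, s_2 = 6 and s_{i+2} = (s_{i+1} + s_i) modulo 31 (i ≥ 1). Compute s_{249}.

s_1 = 5; s_2 = 6; s_3 = 11; s_4 = 17; s_5 = 28; s_6 = 14; s_7 = 11; s_8 = 25; s_9 = 5; s_{10} = 30; s_{11} = 4; s_{12} = 3; s_{13} = 7; s_{14} = 10; s_{15} = 17; s_{16} = 27; s_{17} = 13; s_{18} = 9; s_{19} = 22; s_{20} = 0; s_{21} = 22; s_{22} = 22; s_{23} = 13; s_{24} = 4; s_{25} = 17; s_{26} = 21; s_{27} = 7; s_{28} = 28; s_{29} = 4; s_{30} = 1; s_{31} = 5; s_{32} = 6.
The sequence repeats with period 30.
So s_{249} = s_{1 + ((249-1) mod 30)} = s_9 = 5.

5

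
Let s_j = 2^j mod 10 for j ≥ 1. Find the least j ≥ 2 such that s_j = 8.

We have s_1 = 2; s_2 = 4; s_3 = 8; s_4 = 6; s_5 = 2.
Since s_5 = s_1 = 2, the sequence is periodic with period 4.
The value 8 first appears (with j ≥ 2) at s_3.

3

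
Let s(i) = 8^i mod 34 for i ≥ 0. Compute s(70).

4

Computing terms: s(0) = 1,  s(1) = 8,  s(2) = 30,  s(3) = 2,  s(4) = 16,  s(5) = 26,  s(6) = 4,  s(7) = 32,  s(8) = 18,  s(9) = 8.
Since s(9) = s(1) = 8, the sequence is eventually periodic: after a pre-period of length 1 it cycles with period 8.
For i ≥ 1, s(i) depends only on (i - 1) mod 8. (70 - 1) mod 8 = 5, so s(70) = s(6) = 4.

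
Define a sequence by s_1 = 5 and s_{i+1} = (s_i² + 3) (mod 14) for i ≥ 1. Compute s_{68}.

0

s_1 = 5, s_2 = 0, s_3 = 3, s_4 = 12, s_5 = 7, s_6 = 10, s_7 = 5.
Since s_7 = s_1 = 5, the sequence is periodic with period 6.
So s_{68} = s_{1 + ((68-1) mod 6)} = s_2 = 0.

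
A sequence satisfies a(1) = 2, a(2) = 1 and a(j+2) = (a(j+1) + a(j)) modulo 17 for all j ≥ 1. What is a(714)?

5

a(1) = 2, a(2) = 1, a(3) = 3, a(4) = 4, a(5) = 7, a(6) = 11, a(7) = 1, a(8) = 12, a(9) = 13, a(10) = 8, a(11) = 4, a(12) = 12, a(13) = 16, a(14) = 11, a(15) = 10, a(16) = 4, a(17) = 14, a(18) = 1, a(19) = 15, a(20) = 16, a(21) = 14, a(22) = 13, a(23) = 10, a(24) = 6, a(25) = 16, a(26) = 5, a(27) = 4, a(28) = 9, a(29) = 13, a(30) = 5, a(31) = 1, a(32) = 6, a(33) = 7, a(34) = 13, a(35) = 3, a(36) = 16, a(37) = 2, a(38) = 1.
Since (a(37), a(38)) = (a(1), a(2)) = (2, 1) (two consecutive terms determine the rest), the sequence is periodic with period 36.
(714 - 1) mod 36 = 29, so a(714) = a(30) = 5.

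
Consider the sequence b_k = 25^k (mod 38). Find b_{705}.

Listing terms: b_0 = 1, b_1 = 25, b_2 = 17, b_3 = 7, b_4 = 23, b_5 = 5, b_6 = 11, b_7 = 9, b_8 = 35, b_9 = 1.
Since b_9 = b_0 = 1, the sequence is periodic with period 9.
So b_{705} = b_{0 + ((705-0) mod 9)} = b_3 = 7.

7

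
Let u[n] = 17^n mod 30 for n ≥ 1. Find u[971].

23

Listing terms: u[1] = 17; u[2] = 19; u[3] = 23; u[4] = 1; u[5] = 17.
The sequence repeats with period 4.
So u[971] = u[1 + ((971-1) mod 4)] = u[3] = 23.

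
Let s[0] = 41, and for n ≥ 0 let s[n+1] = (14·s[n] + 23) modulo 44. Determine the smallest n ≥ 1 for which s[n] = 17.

Computing terms: s[0] = 41,  s[1] = 25,  s[2] = 21,  s[3] = 9,  s[4] = 17,  s[5] = 41.
The sequence repeats with period 5.
The value 17 first appears (with n ≥ 1) at s[4].

4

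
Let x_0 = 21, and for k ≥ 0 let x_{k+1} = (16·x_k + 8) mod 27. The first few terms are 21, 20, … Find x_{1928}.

22

x_0 = 21, x_1 = 20, x_2 = 4, x_3 = 18, x_4 = 26, x_5 = 19, x_6 = 15, x_7 = 5, x_8 = 7, x_9 = 12, x_{10} = 11, x_{11} = 22, x_{12} = 9, x_{13} = 17, x_{14} = 10, x_{15} = 6, x_{16} = 23, x_{17} = 25, x_{18} = 3, x_{19} = 2, x_{20} = 13, x_{21} = 0, x_{22} = 8, x_{23} = 1, x_{24} = 24, x_{25} = 14, x_{26} = 16, x_{27} = 21.
The sequence repeats with period 27.
(1928 - 0) mod 27 = 11, so x_{1928} = x_{11} = 22.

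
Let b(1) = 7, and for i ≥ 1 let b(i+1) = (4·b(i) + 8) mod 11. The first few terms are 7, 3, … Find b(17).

Computing terms: b(1) = 7; b(2) = 3; b(3) = 9; b(4) = 0; b(5) = 8; b(6) = 7.
The sequence repeats with period 5.
So b(17) = b(1 + ((17-1) mod 5)) = b(2) = 3.

3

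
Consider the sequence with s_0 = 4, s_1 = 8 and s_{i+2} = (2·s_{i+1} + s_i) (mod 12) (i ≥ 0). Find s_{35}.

0

s_0 = 4,  s_1 = 8,  s_2 = 8,  s_3 = 0,  s_4 = 8,  s_5 = 4,  s_6 = 4,  s_7 = 0,  s_8 = 4,  s_9 = 8.
Since (s_8, s_9) = (s_0, s_1) = (4, 8) (two consecutive terms determine the rest), the sequence is periodic with period 8.
So s_{35} = s_{0 + ((35-0) mod 8)} = s_3 = 0.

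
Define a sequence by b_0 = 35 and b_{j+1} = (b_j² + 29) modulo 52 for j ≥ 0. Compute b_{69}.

Computing terms: b_0 = 35,  b_1 = 6,  b_2 = 13,  b_3 = 42,  b_4 = 25,  b_5 = 30,  b_6 = 45,  b_7 = 26,  b_8 = 29,  b_9 = 38,  b_{10} = 17,  b_{11} = 6.
Since b_{11} = b_1 = 6, the sequence is eventually periodic: after a pre-period of length 1 it cycles with period 10.
For j ≥ 1, b_j depends only on (j - 1) mod 10. (69 - 1) mod 10 = 8, so b_{69} = b_9 = 38.

38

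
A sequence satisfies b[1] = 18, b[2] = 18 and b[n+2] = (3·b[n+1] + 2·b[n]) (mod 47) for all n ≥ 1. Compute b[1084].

16

We have b[1] = 18, b[2] = 18, b[3] = 43, b[4] = 24, b[5] = 17, b[6] = 5, b[7] = 2, b[8] = 16, b[9] = 5, b[10] = 0, b[11] = 10, b[12] = 30, b[13] = 16, b[14] = 14, b[15] = 27, b[16] = 15, b[17] = 5, b[18] = 45, b[19] = 4, b[20] = 8, b[21] = 32, b[22] = 18, b[23] = 24, b[24] = 14, b[25] = 43, b[26] = 16, b[27] = 40, b[28] = 11, b[29] = 19, b[30] = 32, b[31] = 40, b[32] = 43, b[33] = 21, b[34] = 8, b[35] = 19, b[36] = 26, b[37] = 22, b[38] = 24, b[39] = 22, b[40] = 20, b[41] = 10, b[42] = 23, b[43] = 42, b[44] = 31, b[45] = 36, b[46] = 29, b[47] = 18, b[48] = 18.
Since (b[47], b[48]) = (b[1], b[2]) = (18, 18) (two consecutive terms determine the rest), the sequence is periodic with period 46.
(1084 - 1) mod 46 = 25, so b[1084] = b[26] = 16.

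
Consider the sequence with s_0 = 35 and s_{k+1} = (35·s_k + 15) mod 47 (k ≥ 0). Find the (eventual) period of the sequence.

Listing terms: s_0 = 35, s_1 = 18, s_2 = 34, s_3 = 30, s_4 = 31, s_5 = 19, s_6 = 22, s_7 = 33, s_8 = 42, s_9 = 28, s_{10} = 8, s_{11} = 13, s_{12} = 0, s_{13} = 15, s_{14} = 23, s_{15} = 21, s_{16} = 45, s_{17} = 39, s_{18} = 17, s_{19} = 46, s_{20} = 27, s_{21} = 20, s_{22} = 10, s_{23} = 36, s_{24} = 6, s_{25} = 37, s_{26} = 41, s_{27} = 40, s_{28} = 5, s_{29} = 2, s_{30} = 38, s_{31} = 29, s_{32} = 43, s_{33} = 16, s_{34} = 11, s_{35} = 24, s_{36} = 9, s_{37} = 1, s_{38} = 3, s_{39} = 26, s_{40} = 32, s_{41} = 7, s_{42} = 25, s_{43} = 44, s_{44} = 4, s_{45} = 14, s_{46} = 35.
Since s_{46} = s_0 = 35, the sequence is periodic with period 46.

46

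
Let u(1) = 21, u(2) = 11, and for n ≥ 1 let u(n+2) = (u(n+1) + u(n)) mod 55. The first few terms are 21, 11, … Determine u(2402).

Computing terms: u(1) = 21, u(2) = 11, u(3) = 32, u(4) = 43, u(5) = 20, u(6) = 8, u(7) = 28, u(8) = 36, u(9) = 9, u(10) = 45, u(11) = 54, u(12) = 44, u(13) = 43, u(14) = 32, u(15) = 20, u(16) = 52, u(17) = 17, u(18) = 14, u(19) = 31, u(20) = 45, u(21) = 21, u(22) = 11.
Since (u(21), u(22)) = (u(1), u(2)) = (21, 11) (two consecutive terms determine the rest), the sequence is periodic with period 20.
So u(2402) = u(1 + ((2402-1) mod 20)) = u(2) = 11.

11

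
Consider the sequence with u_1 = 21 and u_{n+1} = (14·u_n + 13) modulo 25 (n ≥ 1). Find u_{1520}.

Listing terms: u_1 = 21,  u_2 = 7,  u_3 = 11,  u_4 = 17,  u_5 = 1,  u_6 = 2,  u_7 = 16,  u_8 = 12,  u_9 = 6,  u_{10} = 22,  u_{11} = 21.
Since u_{11} = u_1 = 21, the sequence is periodic with period 10.
(1520 - 1) mod 10 = 9, so u_{1520} = u_{10} = 22.

22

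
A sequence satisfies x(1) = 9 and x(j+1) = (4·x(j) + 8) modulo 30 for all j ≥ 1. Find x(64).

We have x(1) = 9,  x(2) = 14,  x(3) = 4,  x(4) = 24,  x(5) = 14.
Since x(5) = x(2) = 14, the sequence is eventually periodic: after a pre-period of length 1 it cycles with period 3.
For j ≥ 2, x(j) depends only on (j - 2) mod 3. (64 - 2) mod 3 = 2, so x(64) = x(4) = 24.

24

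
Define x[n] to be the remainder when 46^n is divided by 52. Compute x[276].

40

x[0] = 1; x[1] = 46; x[2] = 36; x[3] = 44; x[4] = 48; x[5] = 24; x[6] = 12; x[7] = 32; x[8] = 16; x[9] = 8; x[10] = 4; x[11] = 28; x[12] = 40; x[13] = 20; x[14] = 36.
Since x[14] = x[2] = 36, the sequence is eventually periodic: after a pre-period of length 2 it cycles with period 12.
For n ≥ 2, x[n] depends only on (n - 2) mod 12. (276 - 2) mod 12 = 10, so x[276] = x[12] = 40.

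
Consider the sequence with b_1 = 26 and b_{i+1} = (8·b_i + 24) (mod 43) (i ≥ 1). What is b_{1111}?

7

b_1 = 26, b_2 = 17, b_3 = 31, b_4 = 14, b_5 = 7, b_6 = 37, b_7 = 19, b_8 = 4, b_9 = 13, b_{10} = 42, b_{11} = 16, b_{12} = 23, b_{13} = 36, b_{14} = 11, b_{15} = 26.
The sequence repeats with period 14.
(1111 - 1) mod 14 = 4, so b_{1111} = b_5 = 7.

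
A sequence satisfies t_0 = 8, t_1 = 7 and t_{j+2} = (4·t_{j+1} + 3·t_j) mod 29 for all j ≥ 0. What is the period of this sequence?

28

Listing terms: t_0 = 8,  t_1 = 7,  t_2 = 23,  t_3 = 26,  t_4 = 28,  t_5 = 16,  t_6 = 3,  t_7 = 2,  t_8 = 17,  t_9 = 16,  t_{10} = 28,  t_{11} = 15,  t_{12} = 28,  t_{13} = 12,  t_{14} = 16,  t_{15} = 13,  t_{16} = 13,  t_{17} = 4,  t_{18} = 26,  t_{19} = 0,  t_{20} = 20,  t_{21} = 22,  t_{22} = 3,  t_{23} = 20,  t_{24} = 2,  t_{25} = 10,  t_{26} = 17,  t_{27} = 11,  t_{28} = 8,  t_{29} = 7.
The sequence repeats with period 28.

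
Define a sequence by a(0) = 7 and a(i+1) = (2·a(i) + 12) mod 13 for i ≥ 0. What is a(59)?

4

Computing terms: a(0) = 7; a(1) = 0; a(2) = 12; a(3) = 10; a(4) = 6; a(5) = 11; a(6) = 8; a(7) = 2; a(8) = 3; a(9) = 5; a(10) = 9; a(11) = 4; a(12) = 7.
Since a(12) = a(0) = 7, the sequence is periodic with period 12.
(59 - 0) mod 12 = 11, so a(59) = a(11) = 4.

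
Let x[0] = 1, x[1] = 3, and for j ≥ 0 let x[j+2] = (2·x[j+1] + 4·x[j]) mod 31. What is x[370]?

We have x[0] = 1; x[1] = 3; x[2] = 10; x[3] = 1; x[4] = 11; x[5] = 26; x[6] = 3; x[7] = 17; x[8] = 15; x[9] = 5; x[10] = 8; x[11] = 5; x[12] = 11; x[13] = 11; x[14] = 4; x[15] = 21; x[16] = 27; x[17] = 14; x[18] = 12; x[19] = 18; x[20] = 22; x[21] = 23; x[22] = 10; x[23] = 19; x[24] = 16; x[25] = 15; x[26] = 1; x[27] = 0; x[28] = 4; x[29] = 8; x[30] = 1; x[31] = 3.
The sequence repeats with period 30.
(370 - 0) mod 30 = 10, so x[370] = x[10] = 8.

8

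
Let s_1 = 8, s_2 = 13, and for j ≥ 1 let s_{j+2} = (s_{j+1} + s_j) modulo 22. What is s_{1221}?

19

We have s_1 = 8,  s_2 = 13,  s_3 = 21,  s_4 = 12,  s_5 = 11,  s_6 = 1,  s_7 = 12,  s_8 = 13,  s_9 = 3,  s_{10} = 16,  s_{11} = 19,  s_{12} = 13,  s_{13} = 10,  s_{14} = 1,  s_{15} = 11,  s_{16} = 12,  s_{17} = 1,  s_{18} = 13,  s_{19} = 14,  s_{20} = 5,  s_{21} = 19,  s_{22} = 2,  s_{23} = 21,  s_{24} = 1,  s_{25} = 0,  s_{26} = 1,  s_{27} = 1,  s_{28} = 2,  s_{29} = 3,  s_{30} = 5,  s_{31} = 8,  s_{32} = 13.
Since (s_{31}, s_{32}) = (s_1, s_2) = (8, 13) (two consecutive terms determine the rest), the sequence is periodic with period 30.
So s_{1221} = s_{1 + ((1221-1) mod 30)} = s_{21} = 19.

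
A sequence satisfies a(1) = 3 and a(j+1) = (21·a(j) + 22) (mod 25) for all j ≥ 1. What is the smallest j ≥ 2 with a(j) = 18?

21

a(1) = 3,  a(2) = 10,  a(3) = 7,  a(4) = 19,  a(5) = 21,  a(6) = 13,  a(7) = 20,  a(8) = 17,  a(9) = 4,  a(10) = 6,  a(11) = 23,  a(12) = 5,  a(13) = 2,  a(14) = 14,  a(15) = 16,  a(16) = 8,  a(17) = 15,  a(18) = 12,  a(19) = 24,  a(20) = 1,  a(21) = 18,  a(22) = 0,  a(23) = 22,  a(24) = 9,  a(25) = 11,  a(26) = 3.
Since a(26) = a(1) = 3, the sequence is periodic with period 25.
The value 18 first appears (with j ≥ 2) at a(21).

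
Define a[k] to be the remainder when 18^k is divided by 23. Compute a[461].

We have a[0] = 1,  a[1] = 18,  a[2] = 2,  a[3] = 13,  a[4] = 4,  a[5] = 3,  a[6] = 8,  a[7] = 6,  a[8] = 16,  a[9] = 12,  a[10] = 9,  a[11] = 1.
The sequence repeats with period 11.
(461 - 0) mod 11 = 10, so a[461] = a[10] = 9.

9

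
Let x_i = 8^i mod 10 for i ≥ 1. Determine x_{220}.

Computing terms: x_1 = 8; x_2 = 4; x_3 = 2; x_4 = 6; x_5 = 8.
Since x_5 = x_1 = 8, the sequence is periodic with period 4.
So x_{220} = x_{1 + ((220-1) mod 4)} = x_4 = 6.

6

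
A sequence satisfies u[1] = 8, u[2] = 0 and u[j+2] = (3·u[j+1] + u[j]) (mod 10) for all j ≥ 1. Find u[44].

Listing terms: u[1] = 8, u[2] = 0, u[3] = 8, u[4] = 4, u[5] = 0, u[6] = 4, u[7] = 2, u[8] = 0, u[9] = 2, u[10] = 6, u[11] = 0, u[12] = 6, u[13] = 8, u[14] = 0.
Since (u[13], u[14]) = (u[1], u[2]) = (8, 0) (two consecutive terms determine the rest), the sequence is periodic with period 12.
(44 - 1) mod 12 = 7, so u[44] = u[8] = 0.

0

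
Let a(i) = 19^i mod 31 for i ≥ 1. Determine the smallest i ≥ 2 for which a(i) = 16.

9

Computing terms: a(1) = 19, a(2) = 20, a(3) = 8, a(4) = 28, a(5) = 5, a(6) = 2, a(7) = 7, a(8) = 9, a(9) = 16, a(10) = 25, a(11) = 10, a(12) = 4, a(13) = 14, a(14) = 18, a(15) = 1, a(16) = 19.
Since a(16) = a(1) = 19, the sequence is periodic with period 15.
The value 16 first appears (with i ≥ 2) at a(9).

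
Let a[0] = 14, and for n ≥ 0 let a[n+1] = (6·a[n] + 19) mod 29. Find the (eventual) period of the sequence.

a[0] = 14, a[1] = 16, a[2] = 28, a[3] = 13, a[4] = 10, a[5] = 21, a[6] = 0, a[7] = 19, a[8] = 17, a[9] = 5, a[10] = 20, a[11] = 23, a[12] = 12, a[13] = 4, a[14] = 14.
Since a[14] = a[0] = 14, the sequence is periodic with period 14.

14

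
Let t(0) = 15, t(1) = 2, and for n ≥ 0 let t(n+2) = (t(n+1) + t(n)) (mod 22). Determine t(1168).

6

We have t(0) = 15; t(1) = 2; t(2) = 17; t(3) = 19; t(4) = 14; t(5) = 11; t(6) = 3; t(7) = 14; t(8) = 17; t(9) = 9; t(10) = 4; t(11) = 13; t(12) = 17; t(13) = 8; t(14) = 3; t(15) = 11; t(16) = 14; t(17) = 3; t(18) = 17; t(19) = 20; t(20) = 15; t(21) = 13; t(22) = 6; t(23) = 19; t(24) = 3; t(25) = 0; t(26) = 3; t(27) = 3; t(28) = 6; t(29) = 9; t(30) = 15; t(31) = 2.
The sequence repeats with period 30.
(1168 - 0) mod 30 = 28, so t(1168) = t(28) = 6.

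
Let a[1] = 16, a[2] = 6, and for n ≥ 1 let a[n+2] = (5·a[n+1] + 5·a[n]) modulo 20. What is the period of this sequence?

3

a[1] = 16, a[2] = 6, a[3] = 10, a[4] = 0, a[5] = 10, a[6] = 10, a[7] = 0.
Since (a[6], a[7]) = (a[3], a[4]) = (10, 0) (two consecutive terms determine the rest), the sequence is eventually periodic: after a pre-period of length 2 it cycles with period 3.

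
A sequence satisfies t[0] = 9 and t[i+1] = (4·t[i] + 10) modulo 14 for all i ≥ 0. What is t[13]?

4

We have t[0] = 9; t[1] = 4; t[2] = 12; t[3] = 2; t[4] = 4.
Since t[4] = t[1] = 4, the sequence is eventually periodic: after a pre-period of length 1 it cycles with period 3.
For i ≥ 1, t[i] depends only on (i - 1) mod 3. (13 - 1) mod 3 = 0, so t[13] = t[1] = 4.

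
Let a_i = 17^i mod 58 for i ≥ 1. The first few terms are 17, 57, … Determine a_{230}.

Listing terms: a_1 = 17, a_2 = 57, a_3 = 41, a_4 = 1, a_5 = 17.
The sequence repeats with period 4.
So a_{230} = a_{1 + ((230-1) mod 4)} = a_2 = 57.

57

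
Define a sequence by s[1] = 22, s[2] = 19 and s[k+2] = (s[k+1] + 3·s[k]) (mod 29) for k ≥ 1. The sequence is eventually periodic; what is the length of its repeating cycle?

28

We have s[1] = 22, s[2] = 19, s[3] = 27, s[4] = 26, s[5] = 20, s[6] = 11, s[7] = 13, s[8] = 17, s[9] = 27, s[10] = 20, s[11] = 14, s[12] = 16, s[13] = 0, s[14] = 19, s[15] = 19, s[16] = 18, s[17] = 17, s[18] = 13, s[19] = 6, s[20] = 16, s[21] = 5, s[22] = 24, s[23] = 10, s[24] = 24, s[25] = 25, s[26] = 10, s[27] = 27, s[28] = 28, s[29] = 22, s[30] = 19.
The sequence repeats with period 28.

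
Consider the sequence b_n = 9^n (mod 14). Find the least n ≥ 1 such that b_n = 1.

3

We have b_0 = 1; b_1 = 9; b_2 = 11; b_3 = 1.
Since b_3 = b_0 = 1, the sequence is periodic with period 3.
The value 1 next appears (with n ≥ 1) at b_3.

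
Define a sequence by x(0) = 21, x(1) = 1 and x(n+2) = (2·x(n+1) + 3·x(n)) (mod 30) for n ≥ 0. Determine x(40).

Computing terms: x(0) = 21,  x(1) = 1,  x(2) = 5,  x(3) = 13,  x(4) = 11,  x(5) = 1,  x(6) = 5.
Since (x(5), x(6)) = (x(1), x(2)) = (1, 5) (two consecutive terms determine the rest), the sequence is eventually periodic: after a pre-period of length 1 it cycles with period 4.
For n ≥ 1, x(n) depends only on (n - 1) mod 4. (40 - 1) mod 4 = 3, so x(40) = x(4) = 11.

11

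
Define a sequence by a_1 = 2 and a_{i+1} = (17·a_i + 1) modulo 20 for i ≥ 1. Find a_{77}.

2

Listing terms: a_1 = 2,  a_2 = 15,  a_3 = 16,  a_4 = 13,  a_5 = 2.
The sequence repeats with period 4.
So a_{77} = a_{1 + ((77-1) mod 4)} = a_1 = 2.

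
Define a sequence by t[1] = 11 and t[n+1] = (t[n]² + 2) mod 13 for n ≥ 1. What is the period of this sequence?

We have t[1] = 11, t[2] = 6, t[3] = 12, t[4] = 3, t[5] = 11.
The sequence repeats with period 4.

4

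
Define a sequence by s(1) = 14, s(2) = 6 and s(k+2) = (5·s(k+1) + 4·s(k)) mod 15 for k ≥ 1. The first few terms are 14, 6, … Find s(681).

14

We have s(1) = 14; s(2) = 6; s(3) = 11; s(4) = 4; s(5) = 4; s(6) = 6; s(7) = 1; s(8) = 14; s(9) = 14; s(10) = 6.
Since (s(9), s(10)) = (s(1), s(2)) = (14, 6) (two consecutive terms determine the rest), the sequence is periodic with period 8.
So s(681) = s(1 + ((681-1) mod 8)) = s(1) = 14.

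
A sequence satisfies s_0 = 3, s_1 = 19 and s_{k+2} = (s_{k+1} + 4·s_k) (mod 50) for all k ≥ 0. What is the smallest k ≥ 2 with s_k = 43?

We have s_0 = 3; s_1 = 19; s_2 = 31; s_3 = 7; s_4 = 31; s_5 = 9; s_6 = 33; s_7 = 19; s_8 = 1; s_9 = 27; s_{10} = 31; s_{11} = 39; s_{12} = 13; s_{13} = 19; s_{14} = 21; s_{15} = 47; s_{16} = 31; s_{17} = 19; s_{18} = 43; s_{19} = 19; s_{20} = 41; s_{21} = 17; s_{22} = 31; s_{23} = 49; s_{24} = 23; s_{25} = 19; s_{26} = 11; s_{27} = 37; s_{28} = 31; s_{29} = 29; s_{30} = 3; s_{31} = 19.
The sequence repeats with period 30.
The value 43 first appears (with k ≥ 2) at s_{18}.

18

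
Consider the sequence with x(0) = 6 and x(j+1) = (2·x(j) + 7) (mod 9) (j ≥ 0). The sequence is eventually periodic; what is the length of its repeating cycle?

6

Listing terms: x(0) = 6, x(1) = 1, x(2) = 0, x(3) = 7, x(4) = 3, x(5) = 4, x(6) = 6.
The sequence repeats with period 6.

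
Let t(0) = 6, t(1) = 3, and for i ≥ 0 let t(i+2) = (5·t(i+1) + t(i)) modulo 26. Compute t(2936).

5

t(0) = 6; t(1) = 3; t(2) = 21; t(3) = 4; t(4) = 15; t(5) = 1; t(6) = 20; t(7) = 23; t(8) = 5; t(9) = 22; t(10) = 11; t(11) = 25; t(12) = 6; t(13) = 3.
The sequence repeats with period 12.
(2936 - 0) mod 12 = 8, so t(2936) = t(8) = 5.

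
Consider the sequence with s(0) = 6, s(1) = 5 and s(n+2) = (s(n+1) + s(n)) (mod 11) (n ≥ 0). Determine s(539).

We have s(0) = 6, s(1) = 5, s(2) = 0, s(3) = 5, s(4) = 5, s(5) = 10, s(6) = 4, s(7) = 3, s(8) = 7, s(9) = 10, s(10) = 6, s(11) = 5.
The sequence repeats with period 10.
(539 - 0) mod 10 = 9, so s(539) = s(9) = 10.

10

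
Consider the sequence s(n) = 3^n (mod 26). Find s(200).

Computing terms: s(0) = 1; s(1) = 3; s(2) = 9; s(3) = 1.
The sequence repeats with period 3.
(200 - 0) mod 3 = 2, so s(200) = s(2) = 9.

9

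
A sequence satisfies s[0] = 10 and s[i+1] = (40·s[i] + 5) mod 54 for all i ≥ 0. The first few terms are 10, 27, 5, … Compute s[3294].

s[0] = 10; s[1] = 27; s[2] = 5; s[3] = 43; s[4] = 51; s[5] = 47; s[6] = 49; s[7] = 21; s[8] = 35; s[9] = 1; s[10] = 45; s[11] = 23; s[12] = 7; s[13] = 15; s[14] = 11; s[15] = 13; s[16] = 39; s[17] = 53; s[18] = 19; s[19] = 9; s[20] = 41; s[21] = 25; s[22] = 33; s[23] = 29; s[24] = 31; s[25] = 3; s[26] = 17; s[27] = 37; s[28] = 27.
Since s[28] = s[1] = 27, the sequence is eventually periodic: after a pre-period of length 1 it cycles with period 27.
For i ≥ 1, s[i] depends only on (i - 1) mod 27. (3294 - 1) mod 27 = 26, so s[3294] = s[27] = 37.

37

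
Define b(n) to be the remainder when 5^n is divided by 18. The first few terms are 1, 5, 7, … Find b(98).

7

b(0) = 1, b(1) = 5, b(2) = 7, b(3) = 17, b(4) = 13, b(5) = 11, b(6) = 1.
The sequence repeats with period 6.
So b(98) = b(0 + ((98-0) mod 6)) = b(2) = 7.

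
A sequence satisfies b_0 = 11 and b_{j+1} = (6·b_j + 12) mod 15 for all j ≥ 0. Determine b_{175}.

6

Listing terms: b_0 = 11, b_1 = 3, b_2 = 0, b_3 = 12, b_4 = 9, b_5 = 6, b_6 = 3.
Since b_6 = b_1 = 3, the sequence is eventually periodic: after a pre-period of length 1 it cycles with period 5.
For j ≥ 1, b_j depends only on (j - 1) mod 5. (175 - 1) mod 5 = 4, so b_{175} = b_5 = 6.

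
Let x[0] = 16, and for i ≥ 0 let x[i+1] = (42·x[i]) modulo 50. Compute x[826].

4

We have x[0] = 16,  x[1] = 22,  x[2] = 24,  x[3] = 8,  x[4] = 36,  x[5] = 12,  x[6] = 4,  x[7] = 18,  x[8] = 6,  x[9] = 2,  x[10] = 34,  x[11] = 28,  x[12] = 26,  x[13] = 42,  x[14] = 14,  x[15] = 38,  x[16] = 46,  x[17] = 32,  x[18] = 44,  x[19] = 48,  x[20] = 16.
The sequence repeats with period 20.
So x[826] = x[0 + ((826-0) mod 20)] = x[6] = 4.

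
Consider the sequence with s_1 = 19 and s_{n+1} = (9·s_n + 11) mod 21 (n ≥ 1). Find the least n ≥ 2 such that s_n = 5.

4

s_1 = 19, s_2 = 14, s_3 = 11, s_4 = 5, s_5 = 14.
Since s_5 = s_2 = 14, the sequence is eventually periodic: after a pre-period of length 1 it cycles with period 3.
The value 5 first appears (with n ≥ 2) at s_4.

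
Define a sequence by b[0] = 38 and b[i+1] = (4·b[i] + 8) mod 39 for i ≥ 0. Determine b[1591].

Computing terms: b[0] = 38, b[1] = 4, b[2] = 24, b[3] = 26, b[4] = 34, b[5] = 27, b[6] = 38.
The sequence repeats with period 6.
So b[1591] = b[0 + ((1591-0) mod 6)] = b[1] = 4.

4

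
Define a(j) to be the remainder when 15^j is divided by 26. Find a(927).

Listing terms: a(1) = 15,  a(2) = 17,  a(3) = 21,  a(4) = 3,  a(5) = 19,  a(6) = 25,  a(7) = 11,  a(8) = 9,  a(9) = 5,  a(10) = 23,  a(11) = 7,  a(12) = 1,  a(13) = 15.
Since a(13) = a(1) = 15, the sequence is periodic with period 12.
(927 - 1) mod 12 = 2, so a(927) = a(3) = 21.

21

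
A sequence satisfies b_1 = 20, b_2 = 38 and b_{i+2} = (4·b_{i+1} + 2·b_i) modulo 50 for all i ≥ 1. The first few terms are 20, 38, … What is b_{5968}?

We have b_1 = 20; b_2 = 38; b_3 = 42; b_4 = 44; b_5 = 10; b_6 = 28; b_7 = 32; b_8 = 34; b_9 = 0; b_{10} = 18; b_{11} = 22; b_{12} = 24; b_{13} = 40; b_{14} = 8; b_{15} = 12; b_{16} = 14; b_{17} = 30; b_{18} = 48; b_{19} = 2; b_{20} = 4; b_{21} = 20; b_{22} = 38.
The sequence repeats with period 20.
So b_{5968} = b_{1 + ((5968-1) mod 20)} = b_8 = 34.

34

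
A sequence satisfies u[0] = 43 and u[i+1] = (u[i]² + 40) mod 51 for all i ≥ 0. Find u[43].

38

We have u[0] = 43,  u[1] = 2,  u[2] = 44,  u[3] = 38,  u[4] = 5,  u[5] = 14,  u[6] = 32,  u[7] = 44.
Since u[7] = u[2] = 44, the sequence is eventually periodic: after a pre-period of length 2 it cycles with period 5.
For i ≥ 2, u[i] depends only on (i - 2) mod 5. (43 - 2) mod 5 = 1, so u[43] = u[3] = 38.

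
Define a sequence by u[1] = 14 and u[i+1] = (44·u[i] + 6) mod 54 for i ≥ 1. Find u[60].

Listing terms: u[1] = 14,  u[2] = 28,  u[3] = 50,  u[4] = 46,  u[5] = 32,  u[6] = 10,  u[7] = 14.
Since u[7] = u[1] = 14, the sequence is periodic with period 6.
So u[60] = u[1 + ((60-1) mod 6)] = u[6] = 10.

10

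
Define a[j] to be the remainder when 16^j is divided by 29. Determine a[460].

Computing terms: a[0] = 1,  a[1] = 16,  a[2] = 24,  a[3] = 7,  a[4] = 25,  a[5] = 23,  a[6] = 20,  a[7] = 1.
Since a[7] = a[0] = 1, the sequence is periodic with period 7.
(460 - 0) mod 7 = 5, so a[460] = a[5] = 23.

23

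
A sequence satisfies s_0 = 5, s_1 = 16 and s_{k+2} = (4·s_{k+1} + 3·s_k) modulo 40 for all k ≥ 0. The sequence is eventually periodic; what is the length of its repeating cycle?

24

s_0 = 5; s_1 = 16; s_2 = 39; s_3 = 4; s_4 = 13; s_5 = 24; s_6 = 15; s_7 = 12; s_8 = 13; s_9 = 8; s_{10} = 31; s_{11} = 28; s_{12} = 5; s_{13} = 24; s_{14} = 31; s_{15} = 36; s_{16} = 37; s_{17} = 16; s_{18} = 15; s_{19} = 28; s_{20} = 37; s_{21} = 32; s_{22} = 39; s_{23} = 12; s_{24} = 5; s_{25} = 16.
Since (s_{24}, s_{25}) = (s_0, s_1) = (5, 16) (two consecutive terms determine the rest), the sequence is periodic with period 24.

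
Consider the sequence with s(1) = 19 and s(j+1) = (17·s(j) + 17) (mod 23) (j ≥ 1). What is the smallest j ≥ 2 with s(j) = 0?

Computing terms: s(1) = 19; s(2) = 18; s(3) = 1; s(4) = 11; s(5) = 20; s(6) = 12; s(7) = 14; s(8) = 2; s(9) = 5; s(10) = 10; s(11) = 3; s(12) = 22; s(13) = 0; s(14) = 17; s(15) = 7; s(16) = 21; s(17) = 6; s(18) = 4; s(19) = 16; s(20) = 13; s(21) = 8; s(22) = 15; s(23) = 19.
Since s(23) = s(1) = 19, the sequence is periodic with period 22.
The value 0 first appears (with j ≥ 2) at s(13).

13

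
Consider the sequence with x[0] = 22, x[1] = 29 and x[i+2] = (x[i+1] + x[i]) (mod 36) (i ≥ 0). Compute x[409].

29

Computing terms: x[0] = 22,  x[1] = 29,  x[2] = 15,  x[3] = 8,  x[4] = 23,  x[5] = 31,  x[6] = 18,  x[7] = 13,  x[8] = 31,  x[9] = 8,  x[10] = 3,  x[11] = 11,  x[12] = 14,  x[13] = 25,  x[14] = 3,  x[15] = 28,  x[16] = 31,  x[17] = 23,  x[18] = 18,  x[19] = 5,  x[20] = 23,  x[21] = 28,  x[22] = 15,  x[23] = 7,  x[24] = 22,  x[25] = 29.
The sequence repeats with period 24.
(409 - 0) mod 24 = 1, so x[409] = x[1] = 29.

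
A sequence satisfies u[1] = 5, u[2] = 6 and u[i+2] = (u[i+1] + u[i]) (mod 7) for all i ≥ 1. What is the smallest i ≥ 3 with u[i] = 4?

3

Listing terms: u[1] = 5,  u[2] = 6,  u[3] = 4,  u[4] = 3,  u[5] = 0,  u[6] = 3,  u[7] = 3,  u[8] = 6,  u[9] = 2,  u[10] = 1,  u[11] = 3,  u[12] = 4,  u[13] = 0,  u[14] = 4,  u[15] = 4,  u[16] = 1,  u[17] = 5,  u[18] = 6.
Since (u[17], u[18]) = (u[1], u[2]) = (5, 6) (two consecutive terms determine the rest), the sequence is periodic with period 16.
The value 4 first appears (with i ≥ 3) at u[3].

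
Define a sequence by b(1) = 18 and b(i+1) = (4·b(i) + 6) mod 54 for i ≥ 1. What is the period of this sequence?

9

Computing terms: b(1) = 18, b(2) = 24, b(3) = 48, b(4) = 36, b(5) = 42, b(6) = 12, b(7) = 0, b(8) = 6, b(9) = 30, b(10) = 18.
Since b(10) = b(1) = 18, the sequence is periodic with period 9.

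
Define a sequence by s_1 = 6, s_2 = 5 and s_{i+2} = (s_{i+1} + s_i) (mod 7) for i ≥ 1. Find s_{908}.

Computing terms: s_1 = 6; s_2 = 5; s_3 = 4; s_4 = 2; s_5 = 6; s_6 = 1; s_7 = 0; s_8 = 1; s_9 = 1; s_{10} = 2; s_{11} = 3; s_{12} = 5; s_{13} = 1; s_{14} = 6; s_{15} = 0; s_{16} = 6; s_{17} = 6; s_{18} = 5.
The sequence repeats with period 16.
So s_{908} = s_{1 + ((908-1) mod 16)} = s_{12} = 5.

5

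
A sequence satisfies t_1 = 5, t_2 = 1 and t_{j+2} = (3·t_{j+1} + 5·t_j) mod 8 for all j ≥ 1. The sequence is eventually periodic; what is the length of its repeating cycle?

12

Computing terms: t_1 = 5; t_2 = 1; t_3 = 4; t_4 = 1; t_5 = 7; t_6 = 2; t_7 = 1; t_8 = 5; t_9 = 4; t_{10} = 5; t_{11} = 3; t_{12} = 2; t_{13} = 5; t_{14} = 1.
The sequence repeats with period 12.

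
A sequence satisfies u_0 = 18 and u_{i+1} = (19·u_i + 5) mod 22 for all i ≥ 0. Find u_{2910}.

18

We have u_0 = 18,  u_1 = 17,  u_2 = 20,  u_3 = 11,  u_4 = 16,  u_5 = 1,  u_6 = 2,  u_7 = 21,  u_8 = 8,  u_9 = 3,  u_{10} = 18.
The sequence repeats with period 10.
So u_{2910} = u_{0 + ((2910-0) mod 10)} = u_0 = 18.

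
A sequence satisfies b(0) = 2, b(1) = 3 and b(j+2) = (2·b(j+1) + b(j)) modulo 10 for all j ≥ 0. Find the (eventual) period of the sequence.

12

Listing terms: b(0) = 2,  b(1) = 3,  b(2) = 8,  b(3) = 9,  b(4) = 6,  b(5) = 1,  b(6) = 8,  b(7) = 7,  b(8) = 2,  b(9) = 1,  b(10) = 4,  b(11) = 9,  b(12) = 2,  b(13) = 3.
The sequence repeats with period 12.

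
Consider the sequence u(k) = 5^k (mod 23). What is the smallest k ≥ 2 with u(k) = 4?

Computing terms: u(1) = 5; u(2) = 2; u(3) = 10; u(4) = 4; u(5) = 20; u(6) = 8; u(7) = 17; u(8) = 16; u(9) = 11; u(10) = 9; u(11) = 22; u(12) = 18; u(13) = 21; u(14) = 13; u(15) = 19; u(16) = 3; u(17) = 15; u(18) = 6; u(19) = 7; u(20) = 12; u(21) = 14; u(22) = 1; u(23) = 5.
The sequence repeats with period 22.
The value 4 first appears (with k ≥ 2) at u(4).

4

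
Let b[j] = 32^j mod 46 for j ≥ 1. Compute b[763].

6

Computing terms: b[1] = 32,  b[2] = 12,  b[3] = 16,  b[4] = 6,  b[5] = 8,  b[6] = 26,  b[7] = 4,  b[8] = 36,  b[9] = 2,  b[10] = 18,  b[11] = 24,  b[12] = 32.
The sequence repeats with period 11.
(763 - 1) mod 11 = 3, so b[763] = b[4] = 6.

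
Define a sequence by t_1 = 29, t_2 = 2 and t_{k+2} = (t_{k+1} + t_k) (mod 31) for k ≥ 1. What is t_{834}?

6

We have t_1 = 29; t_2 = 2; t_3 = 0; t_4 = 2; t_5 = 2; t_6 = 4; t_7 = 6; t_8 = 10; t_9 = 16; t_{10} = 26; t_{11} = 11; t_{12} = 6; t_{13} = 17; t_{14} = 23; t_{15} = 9; t_{16} = 1; t_{17} = 10; t_{18} = 11; t_{19} = 21; t_{20} = 1; t_{21} = 22; t_{22} = 23; t_{23} = 14; t_{24} = 6; t_{25} = 20; t_{26} = 26; t_{27} = 15; t_{28} = 10; t_{29} = 25; t_{30} = 4; t_{31} = 29; t_{32} = 2.
The sequence repeats with period 30.
(834 - 1) mod 30 = 23, so t_{834} = t_{24} = 6.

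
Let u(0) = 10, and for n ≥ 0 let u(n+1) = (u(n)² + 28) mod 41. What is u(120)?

Listing terms: u(0) = 10, u(1) = 5, u(2) = 12, u(3) = 8, u(4) = 10.
Since u(4) = u(0) = 10, the sequence is periodic with period 4.
(120 - 0) mod 4 = 0, so u(120) = u(0) = 10.

10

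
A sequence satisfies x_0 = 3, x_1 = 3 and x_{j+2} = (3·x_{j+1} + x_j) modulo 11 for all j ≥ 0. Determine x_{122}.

1

x_0 = 3; x_1 = 3; x_2 = 1; x_3 = 6; x_4 = 8; x_5 = 8; x_6 = 10; x_7 = 5; x_8 = 3; x_9 = 3.
Since (x_8, x_9) = (x_0, x_1) = (3, 3) (two consecutive terms determine the rest), the sequence is periodic with period 8.
So x_{122} = x_{0 + ((122-0) mod 8)} = x_2 = 1.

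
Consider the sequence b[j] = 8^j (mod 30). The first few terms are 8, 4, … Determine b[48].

16

Computing terms: b[1] = 8; b[2] = 4; b[3] = 2; b[4] = 16; b[5] = 8.
The sequence repeats with period 4.
So b[48] = b[1 + ((48-1) mod 4)] = b[4] = 16.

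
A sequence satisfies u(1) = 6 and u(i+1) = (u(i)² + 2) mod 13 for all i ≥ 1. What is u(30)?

Computing terms: u(1) = 6; u(2) = 12; u(3) = 3; u(4) = 11; u(5) = 6.
The sequence repeats with period 4.
So u(30) = u(1 + ((30-1) mod 4)) = u(2) = 12.

12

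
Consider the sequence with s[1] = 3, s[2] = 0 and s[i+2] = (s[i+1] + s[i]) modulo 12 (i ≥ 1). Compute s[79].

Listing terms: s[1] = 3; s[2] = 0; s[3] = 3; s[4] = 3; s[5] = 6; s[6] = 9; s[7] = 3; s[8] = 0.
The sequence repeats with period 6.
(79 - 1) mod 6 = 0, so s[79] = s[1] = 3.

3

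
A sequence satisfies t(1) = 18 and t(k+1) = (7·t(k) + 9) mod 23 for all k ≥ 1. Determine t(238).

Listing terms: t(1) = 18, t(2) = 20, t(3) = 11, t(4) = 17, t(5) = 13, t(6) = 8, t(7) = 19, t(8) = 4, t(9) = 14, t(10) = 15, t(11) = 22, t(12) = 2, t(13) = 0, t(14) = 9, t(15) = 3, t(16) = 7, t(17) = 12, t(18) = 1, t(19) = 16, t(20) = 6, t(21) = 5, t(22) = 21, t(23) = 18.
The sequence repeats with period 22.
(238 - 1) mod 22 = 17, so t(238) = t(18) = 1.

1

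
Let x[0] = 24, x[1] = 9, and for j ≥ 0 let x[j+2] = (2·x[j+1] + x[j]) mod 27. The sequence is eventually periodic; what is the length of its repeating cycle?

x[0] = 24, x[1] = 9, x[2] = 15, x[3] = 12, x[4] = 12, x[5] = 9, x[6] = 3, x[7] = 15, x[8] = 6, x[9] = 0, x[10] = 6, x[11] = 12, x[12] = 3, x[13] = 18, x[14] = 12, x[15] = 15, x[16] = 15, x[17] = 18, x[18] = 24, x[19] = 12, x[20] = 21, x[21] = 0, x[22] = 21, x[23] = 15, x[24] = 24, x[25] = 9.
The sequence repeats with period 24.

24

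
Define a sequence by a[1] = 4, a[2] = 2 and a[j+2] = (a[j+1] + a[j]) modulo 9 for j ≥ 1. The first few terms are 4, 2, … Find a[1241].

4

a[1] = 4; a[2] = 2; a[3] = 6; a[4] = 8; a[5] = 5; a[6] = 4; a[7] = 0; a[8] = 4; a[9] = 4; a[10] = 8; a[11] = 3; a[12] = 2; a[13] = 5; a[14] = 7; a[15] = 3; a[16] = 1; a[17] = 4; a[18] = 5; a[19] = 0; a[20] = 5; a[21] = 5; a[22] = 1; a[23] = 6; a[24] = 7; a[25] = 4; a[26] = 2.
The sequence repeats with period 24.
(1241 - 1) mod 24 = 16, so a[1241] = a[17] = 4.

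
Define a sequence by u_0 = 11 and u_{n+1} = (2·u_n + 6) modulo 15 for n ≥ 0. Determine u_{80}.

Computing terms: u_0 = 11; u_1 = 13; u_2 = 2; u_3 = 10; u_4 = 11.
The sequence repeats with period 4.
So u_{80} = u_{0 + ((80-0) mod 4)} = u_0 = 11.

11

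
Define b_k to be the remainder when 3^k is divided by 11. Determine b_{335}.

1

Listing terms: b_0 = 1, b_1 = 3, b_2 = 9, b_3 = 5, b_4 = 4, b_5 = 1.
Since b_5 = b_0 = 1, the sequence is periodic with period 5.
(335 - 0) mod 5 = 0, so b_{335} = b_0 = 1.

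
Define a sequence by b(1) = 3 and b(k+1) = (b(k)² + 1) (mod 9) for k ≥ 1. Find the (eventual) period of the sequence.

b(1) = 3, b(2) = 1, b(3) = 2, b(4) = 5, b(5) = 8, b(6) = 2.
Since b(6) = b(3) = 2, the sequence is eventually periodic: after a pre-period of length 2 it cycles with period 3.

3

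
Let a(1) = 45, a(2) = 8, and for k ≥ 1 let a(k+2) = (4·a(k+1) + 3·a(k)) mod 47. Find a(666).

0

a(1) = 45,  a(2) = 8,  a(3) = 26,  a(4) = 34,  a(5) = 26,  a(6) = 18,  a(7) = 9,  a(8) = 43,  a(9) = 11,  a(10) = 32,  a(11) = 20,  a(12) = 35,  a(13) = 12,  a(14) = 12,  a(15) = 37,  a(16) = 43,  a(17) = 1,  a(18) = 39,  a(19) = 18,  a(20) = 1,  a(21) = 11,  a(22) = 0,  a(23) = 33,  a(24) = 38,  a(25) = 16,  a(26) = 37,  a(27) = 8,  a(28) = 2,  a(29) = 32,  a(30) = 40,  a(31) = 21,  a(32) = 16,  a(33) = 33,  a(34) = 39,  a(35) = 20,  a(36) = 9,  a(37) = 2,  a(38) = 35,  a(39) = 5,  a(40) = 31,  a(41) = 45,  a(42) = 38,  a(43) = 5,  a(44) = 40,  a(45) = 34,  a(46) = 21,  a(47) = 45,  a(48) = 8.
Since (a(47), a(48)) = (a(1), a(2)) = (45, 8) (two consecutive terms determine the rest), the sequence is periodic with period 46.
(666 - 1) mod 46 = 21, so a(666) = a(22) = 0.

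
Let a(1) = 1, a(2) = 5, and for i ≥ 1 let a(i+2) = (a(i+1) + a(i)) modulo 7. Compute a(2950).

Listing terms: a(1) = 1, a(2) = 5, a(3) = 6, a(4) = 4, a(5) = 3, a(6) = 0, a(7) = 3, a(8) = 3, a(9) = 6, a(10) = 2, a(11) = 1, a(12) = 3, a(13) = 4, a(14) = 0, a(15) = 4, a(16) = 4, a(17) = 1, a(18) = 5.
The sequence repeats with period 16.
(2950 - 1) mod 16 = 5, so a(2950) = a(6) = 0.

0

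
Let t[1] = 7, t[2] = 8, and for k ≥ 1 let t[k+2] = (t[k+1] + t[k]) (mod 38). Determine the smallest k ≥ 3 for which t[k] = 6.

Computing terms: t[1] = 7; t[2] = 8; t[3] = 15; t[4] = 23; t[5] = 0; t[6] = 23; t[7] = 23; t[8] = 8; t[9] = 31; t[10] = 1; t[11] = 32; t[12] = 33; t[13] = 27; t[14] = 22; t[15] = 11; t[16] = 33; t[17] = 6; t[18] = 1; t[19] = 7; t[20] = 8.
Since (t[19], t[20]) = (t[1], t[2]) = (7, 8) (two consecutive terms determine the rest), the sequence is periodic with period 18.
The value 6 first appears (with k ≥ 3) at t[17].

17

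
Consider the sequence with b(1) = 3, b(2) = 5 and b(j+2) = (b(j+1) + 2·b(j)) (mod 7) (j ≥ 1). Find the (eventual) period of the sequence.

6

We have b(1) = 3, b(2) = 5, b(3) = 4, b(4) = 0, b(5) = 1, b(6) = 1, b(7) = 3, b(8) = 5.
Since (b(7), b(8)) = (b(1), b(2)) = (3, 5) (two consecutive terms determine the rest), the sequence is periodic with period 6.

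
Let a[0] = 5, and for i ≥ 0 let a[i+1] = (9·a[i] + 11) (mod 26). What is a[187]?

a[0] = 5,  a[1] = 4,  a[2] = 21,  a[3] = 18,  a[4] = 17,  a[5] = 8,  a[6] = 5.
The sequence repeats with period 6.
(187 - 0) mod 6 = 1, so a[187] = a[1] = 4.

4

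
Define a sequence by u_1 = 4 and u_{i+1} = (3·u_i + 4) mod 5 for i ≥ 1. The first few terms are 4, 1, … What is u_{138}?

1

Listing terms: u_1 = 4, u_2 = 1, u_3 = 2, u_4 = 0, u_5 = 4.
Since u_5 = u_1 = 4, the sequence is periodic with period 4.
(138 - 1) mod 4 = 1, so u_{138} = u_2 = 1.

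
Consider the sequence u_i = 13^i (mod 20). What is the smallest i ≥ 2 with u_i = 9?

2

u_1 = 13, u_2 = 9, u_3 = 17, u_4 = 1, u_5 = 13.
Since u_5 = u_1 = 13, the sequence is periodic with period 4.
The value 9 first appears (with i ≥ 2) at u_2.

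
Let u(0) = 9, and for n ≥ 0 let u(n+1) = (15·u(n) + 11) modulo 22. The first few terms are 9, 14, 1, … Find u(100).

We have u(0) = 9, u(1) = 14, u(2) = 1, u(3) = 4, u(4) = 5, u(5) = 20, u(6) = 3, u(7) = 12, u(8) = 15, u(9) = 16, u(10) = 9.
Since u(10) = u(0) = 9, the sequence is periodic with period 10.
So u(100) = u(0 + ((100-0) mod 10)) = u(0) = 9.

9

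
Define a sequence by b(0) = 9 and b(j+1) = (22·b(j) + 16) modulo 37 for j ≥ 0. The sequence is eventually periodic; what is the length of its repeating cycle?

We have b(0) = 9; b(1) = 29; b(2) = 25; b(3) = 11; b(4) = 36; b(5) = 31; b(6) = 32; b(7) = 17; b(8) = 20; b(9) = 12; b(10) = 21; b(11) = 34; b(12) = 24; b(13) = 26; b(14) = 33; b(15) = 2; b(16) = 23; b(17) = 4; b(18) = 30; b(19) = 10; b(20) = 14; b(21) = 28; b(22) = 3; b(23) = 8; b(24) = 7; b(25) = 22; b(26) = 19; b(27) = 27; b(28) = 18; b(29) = 5; b(30) = 15; b(31) = 13; b(32) = 6; b(33) = 0; b(34) = 16; b(35) = 35; b(36) = 9.
Since b(36) = b(0) = 9, the sequence is periodic with period 36.

36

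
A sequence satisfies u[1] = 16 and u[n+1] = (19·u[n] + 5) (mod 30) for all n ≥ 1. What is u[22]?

Listing terms: u[1] = 16,  u[2] = 9,  u[3] = 26,  u[4] = 19,  u[5] = 6,  u[6] = 29,  u[7] = 16.
The sequence repeats with period 6.
So u[22] = u[1 + ((22-1) mod 6)] = u[4] = 19.

19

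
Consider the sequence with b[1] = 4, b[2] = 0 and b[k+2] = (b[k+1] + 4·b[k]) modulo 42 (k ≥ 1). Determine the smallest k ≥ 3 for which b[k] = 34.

Listing terms: b[1] = 4,  b[2] = 0,  b[3] = 16,  b[4] = 16,  b[5] = 38,  b[6] = 18,  b[7] = 2,  b[8] = 32,  b[9] = 40,  b[10] = 0,  b[11] = 34,  b[12] = 34,  b[13] = 2,  b[14] = 12,  b[15] = 20,  b[16] = 26,  b[17] = 22,  b[18] = 0,  b[19] = 4,  b[20] = 4,  b[21] = 20,  b[22] = 36,  b[23] = 32,  b[24] = 8,  b[25] = 10,  b[26] = 0,  b[27] = 40,  b[28] = 40,  b[29] = 32,  b[30] = 24,  b[31] = 26,  b[32] = 38,  b[33] = 16,  b[34] = 0,  b[35] = 22,  b[36] = 22,  b[37] = 26,  b[38] = 30,  b[39] = 8,  b[40] = 2,  b[41] = 34,  b[42] = 0,  b[43] = 10,  b[44] = 10,  b[45] = 8,  b[46] = 6,  b[47] = 38,  b[48] = 20,  b[49] = 4,  b[50] = 0.
Since (b[49], b[50]) = (b[1], b[2]) = (4, 0) (two consecutive terms determine the rest), the sequence is periodic with period 48.
The value 34 first appears (with k ≥ 3) at b[11].

11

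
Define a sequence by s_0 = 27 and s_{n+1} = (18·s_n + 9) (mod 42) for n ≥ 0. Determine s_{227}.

Computing terms: s_0 = 27; s_1 = 33; s_2 = 15; s_3 = 27.
Since s_3 = s_0 = 27, the sequence is periodic with period 3.
(227 - 0) mod 3 = 2, so s_{227} = s_2 = 15.

15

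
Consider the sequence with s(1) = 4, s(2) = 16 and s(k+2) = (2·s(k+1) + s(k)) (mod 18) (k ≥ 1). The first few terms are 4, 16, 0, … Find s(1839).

0

s(1) = 4,  s(2) = 16,  s(3) = 0,  s(4) = 16,  s(5) = 14,  s(6) = 8,  s(7) = 12,  s(8) = 14,  s(9) = 4,  s(10) = 4,  s(11) = 12,  s(12) = 10,  s(13) = 14,  s(14) = 2,  s(15) = 0,  s(16) = 2,  s(17) = 4,  s(18) = 10,  s(19) = 6,  s(20) = 4,  s(21) = 14,  s(22) = 14,  s(23) = 6,  s(24) = 8,  s(25) = 4,  s(26) = 16.
The sequence repeats with period 24.
So s(1839) = s(1 + ((1839-1) mod 24)) = s(15) = 0.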